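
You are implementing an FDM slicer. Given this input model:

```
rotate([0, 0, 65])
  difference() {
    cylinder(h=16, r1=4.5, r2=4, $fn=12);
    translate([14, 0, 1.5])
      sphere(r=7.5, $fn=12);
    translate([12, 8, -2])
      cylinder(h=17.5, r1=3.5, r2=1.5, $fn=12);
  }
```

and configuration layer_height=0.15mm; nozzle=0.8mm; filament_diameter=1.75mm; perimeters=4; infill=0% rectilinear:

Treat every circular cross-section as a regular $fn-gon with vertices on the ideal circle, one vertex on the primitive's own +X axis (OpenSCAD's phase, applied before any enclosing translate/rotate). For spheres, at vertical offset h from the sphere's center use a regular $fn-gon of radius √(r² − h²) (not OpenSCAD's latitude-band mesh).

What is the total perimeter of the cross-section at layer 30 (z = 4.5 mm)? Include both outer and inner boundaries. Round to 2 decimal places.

At z = 4.5 mm: the cone (r1=4.5→r2=4) has section circumradius 4.359 here — a regular 12-gon (perimeter = 2·12·4.359·sin(180°/12) = 27.08 mm); the sphere at (14, 0): section is a regular 12-gon, circumradius = √(r²−h²) = √(7.5²−3²) = 6.874 (perimeter = 2·12·6.874·sin(180°/12) = 42.70 mm); the cone at (12, 8) (r1=3.5→r2=1.5) has section circumradius 2.757 here — a regular 12-gon (perimeter = 2·12·2.757·sin(180°/12) = 17.13 mm); Subtracting the remaining from the first: starting from the cone, the r=7.5 sphere at (14, 0) misses the remaining region (no effect); the cone at (12, 8) misses the remaining region (no effect) — boundary = 27.08 mm; (whole slice rotated 65° about Z — lengths, areas and connectivity unchanged). Overall, the cross-section is a single solid region. Total boundary length (outer) = 27.08 mm.

27.08 mm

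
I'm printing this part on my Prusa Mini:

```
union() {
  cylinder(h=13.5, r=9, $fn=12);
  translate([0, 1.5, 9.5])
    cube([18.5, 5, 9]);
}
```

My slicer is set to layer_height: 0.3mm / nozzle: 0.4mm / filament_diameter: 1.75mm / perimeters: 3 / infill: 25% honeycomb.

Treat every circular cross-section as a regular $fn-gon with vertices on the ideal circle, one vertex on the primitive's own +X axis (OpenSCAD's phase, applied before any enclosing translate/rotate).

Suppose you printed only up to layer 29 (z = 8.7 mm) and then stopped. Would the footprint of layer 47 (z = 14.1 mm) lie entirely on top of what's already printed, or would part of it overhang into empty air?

Compare the two slices. At z = 8.7: the r=9 cylinder contributes a regular 12-gon of circumradius 9 (area = (12/2)·9.000²·sin(360°/12) = 243.00 mm²); the cube at (0, 1.5) does not reach this height (z outside [9.5, 18.5]); Merging all regions: only the r=9 cylinder is present, so the union is just that shape — area = 243.00 mm². At z = 14.1: the cylinder does not reach this height (z outside [0, 13.5]); the cube at (0, 1.5) (footprint 18.5×5) is included at this height (area 92.50 mm²); Taking the union: only the 18.5×5 cube at (0, 1.5) is present, so the union is just that shape — area = 92.50 mm². Checking containment: at z = 14.1 the cross-section extends beyond the z = 8.7 cross-section by about 54.32 mm².

part overhangs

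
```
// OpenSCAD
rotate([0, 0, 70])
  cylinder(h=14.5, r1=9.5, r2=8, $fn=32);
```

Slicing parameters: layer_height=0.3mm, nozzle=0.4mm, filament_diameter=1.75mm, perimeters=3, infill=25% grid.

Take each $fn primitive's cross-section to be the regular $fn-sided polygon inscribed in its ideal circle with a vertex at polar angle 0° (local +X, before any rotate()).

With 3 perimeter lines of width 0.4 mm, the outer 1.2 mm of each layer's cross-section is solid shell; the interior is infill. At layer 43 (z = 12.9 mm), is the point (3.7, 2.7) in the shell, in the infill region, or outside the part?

infill

At z = 12.9 mm: the cone (r1=9.5→r2=8) has section circumradius 8.166 here — a regular 32-gon; (whole slice rotated 70° about Z — lengths, areas and connectivity unchanged). Overall, the cross-section is a single solid region. Undo the 70° rotation: the query point maps to (3.803, -2.553) in the un-rotated model frame. The nearest boundary edge runs (5.77, -5.77)→(6.79, -4.54); distance from the point to it = 3.57 mm. The point is inside the cross-section and 3.57 mm from the nearest boundary — more than the 1.2 mm shell width (3 × 0.4), so it's in the infill interior.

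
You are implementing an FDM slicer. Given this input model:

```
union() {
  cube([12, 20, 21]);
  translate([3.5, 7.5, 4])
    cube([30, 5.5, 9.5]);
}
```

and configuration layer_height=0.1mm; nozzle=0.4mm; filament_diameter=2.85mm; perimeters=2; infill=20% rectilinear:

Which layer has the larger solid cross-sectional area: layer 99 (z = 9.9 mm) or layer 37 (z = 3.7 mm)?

layer 99 (z = 9.9 mm)

Layer 99 (z = 9.9): the cube is present — its section is the full 12×20 rectangle (area 240.00 mm²); the cube at (3.5, 7.5) (footprint 30×5.5) is included at this height (area 165.00 mm²); Combining (union): the regions partially overlap — summed areas 405.00 mm² minus the doubly-counted overlap 46.75 mm² gives 358.25 mm² — area = 358.25 mm². So its area = 358.25 mm². Layer 37 (z = 3.7): the cube (footprint 12×20) is included at this height (area 240.00 mm²); the cube at (3.5, 7.5) is absent (z outside [4, 13.5]); Merging all regions: only the 12×20 cube is present, so the union is just that shape — area = 240.00 mm². So its area = 240.00 mm². Layer 99 is larger (358.25 vs 240.00 mm²).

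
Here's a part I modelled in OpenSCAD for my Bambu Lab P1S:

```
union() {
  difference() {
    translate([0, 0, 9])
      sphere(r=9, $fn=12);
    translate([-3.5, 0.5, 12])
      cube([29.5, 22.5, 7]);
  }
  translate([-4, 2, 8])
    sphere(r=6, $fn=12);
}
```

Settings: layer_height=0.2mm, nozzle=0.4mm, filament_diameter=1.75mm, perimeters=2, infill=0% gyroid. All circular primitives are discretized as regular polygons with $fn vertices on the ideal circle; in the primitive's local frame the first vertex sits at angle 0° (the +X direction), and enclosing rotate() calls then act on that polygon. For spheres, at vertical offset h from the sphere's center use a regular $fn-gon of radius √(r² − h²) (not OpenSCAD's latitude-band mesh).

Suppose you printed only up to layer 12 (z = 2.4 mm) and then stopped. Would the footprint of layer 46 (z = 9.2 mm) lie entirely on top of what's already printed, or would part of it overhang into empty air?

part overhangs

Compare the two slices. At z = 2.4: the r=9 sphere slices to a regular 12-gon of circumradius 6.119 (√(r²−h²) with h=6.6 from center) (area = (12/2)·6.119²·sin(360°/12) = 112.32 mm²); the cube at (-3.5, 0.5) is absent (z outside [12, 19]); After the difference (first − rest): none of the subtracted shapes is present at this height, so the r=9 sphere is unchanged — area = 112.32 mm²; the r=6 sphere at (-4, 2) slices to a regular 12-gon of circumradius 2.154 (√(r²−h²) with h=5.6 from center) (area = (12/2)·2.154²·sin(360°/12) = 13.92 mm²); Merging all regions: the regions partially overlap — summed areas 126.24 mm² minus the doubly-counted overlap 12.48 mm² gives 113.76 mm² — area = 113.76 mm². At z = 9.2: the r=9 sphere contributes a regular 12-gon of circumradius √(9²−0.2²) = 8.998 (area = (12/2)·8.998²·sin(360°/12) = 242.88 mm²); the cube at (-3.5, 0.5) is absent (z outside [12, 19]); Subtracting the remaining from the first: none of the subtracted shapes is present at this height, so the r=9 sphere is unchanged — area = 242.88 mm²; the sphere at (-4, 2): section is a regular 12-gon, circumradius = √(r²−h²) = √(6²−1.2²) = 5.879 (area = (12/2)·5.879²·sin(360°/12) = 103.68 mm²); Merging all regions: the regions partially overlap — summed areas 346.56 mm² minus the doubly-counted overlap 92.98 mm² gives 253.58 mm² — area = 253.58 mm². Checking containment: at z = 9.2 the cross-section extends beyond the z = 2.4 cross-section by about 139.82 mm².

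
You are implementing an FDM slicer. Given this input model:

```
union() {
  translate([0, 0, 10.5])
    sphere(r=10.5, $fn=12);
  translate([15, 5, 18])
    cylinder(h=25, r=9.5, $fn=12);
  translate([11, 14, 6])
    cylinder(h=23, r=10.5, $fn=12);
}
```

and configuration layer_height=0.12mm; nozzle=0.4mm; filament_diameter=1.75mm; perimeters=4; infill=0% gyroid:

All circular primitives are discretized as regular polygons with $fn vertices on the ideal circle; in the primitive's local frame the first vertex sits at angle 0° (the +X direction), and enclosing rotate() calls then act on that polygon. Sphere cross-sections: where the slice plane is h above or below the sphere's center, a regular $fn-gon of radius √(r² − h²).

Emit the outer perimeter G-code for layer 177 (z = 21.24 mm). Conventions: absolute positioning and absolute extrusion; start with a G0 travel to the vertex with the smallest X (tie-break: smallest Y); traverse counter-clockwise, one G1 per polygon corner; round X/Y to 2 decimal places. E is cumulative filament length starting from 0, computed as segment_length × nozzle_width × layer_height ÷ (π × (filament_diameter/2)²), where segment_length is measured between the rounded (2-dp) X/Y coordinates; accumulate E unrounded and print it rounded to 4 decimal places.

G0 X0.50 Y14.00 Z21.24
G1 X1.91 Y8.75 E0.1085
G1 X5.53 Y5.12 E0.2108
G1 X5.50 Y5.00 E0.2133
G1 X6.77 Y0.25 E0.3114
G1 X10.25 Y-3.23 E0.4096
G1 X15.00 Y-4.50 E0.5077
G1 X19.75 Y-3.23 E0.6058
G1 X23.23 Y0.25 E0.7040
G1 X24.50 Y5.00 E0.8022
G1 X23.23 Y9.75 E0.9003
G1 X20.97 Y12.01 E0.9641
G1 X21.50 Y14.00 E1.0052
G1 X20.09 Y19.25 E1.1136
G1 X16.25 Y23.09 E1.2220
G1 X11.00 Y24.50 E1.3305
G1 X5.75 Y23.09 E1.4390
G1 X1.91 Y19.25 E1.5474
G1 X0.50 Y14.00 E1.6558

At z = 21.24 mm: the sphere is not intersected at this z (|z−center|=10.740 > r=10.5); the r=9.5 cylinder at (15, 5) gives a regular 12-gon of circumradius 9.5 (constant along its height); the cylinder at (11, 14): section is a regular 12-gon, circumradius r=10.5; Taking the union: the regions partially overlap (shared area 115.69 mm²), so overlapping operands fuse into one piece — 1 connected region. The outline is a single polygon with 18 vertices. Extrusion per mm of travel: 0.4 × 0.12 / (π × 0.875²) = 0.019956. Accumulating E over each segment gives final E = 1.6558.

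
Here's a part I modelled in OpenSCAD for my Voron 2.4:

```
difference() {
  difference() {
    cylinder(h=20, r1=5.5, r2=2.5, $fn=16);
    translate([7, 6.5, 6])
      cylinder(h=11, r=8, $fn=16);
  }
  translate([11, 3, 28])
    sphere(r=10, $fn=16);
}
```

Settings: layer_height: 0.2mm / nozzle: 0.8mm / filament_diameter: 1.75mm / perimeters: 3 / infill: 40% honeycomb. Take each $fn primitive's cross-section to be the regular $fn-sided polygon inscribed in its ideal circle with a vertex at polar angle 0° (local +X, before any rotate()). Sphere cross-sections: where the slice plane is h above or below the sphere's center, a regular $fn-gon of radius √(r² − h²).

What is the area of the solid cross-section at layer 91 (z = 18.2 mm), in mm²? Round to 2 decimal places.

At z = 18.2 mm: the cone contributes a regular 16-gon of circumradius 2.770 (interpolated between r1=5.5 and r2=2.5 at t=0.910) (area = (16/2)·2.770²·sin(360°/16) = 23.49 mm²); the cylinder at (7, 6.5) is absent (z outside [6, 17]); Subtracting the remaining from the first: none of the subtracted shapes is present at this height, so the cone is unchanged — area = 23.49 mm²; the r=10 sphere at (11, 3) contributes a regular 16-gon of circumradius √(10²−9.8²) = 1.990 (area = (16/2)·1.990²·sin(360°/16) = 12.12 mm²); Subtracting the remaining from the first: starting from the result so far (23.49 mm²), the r=10 sphere at (11, 3) misses the remaining region (no effect) — area = 23.49 mm². Overall, the cross-section is a single solid region. Net area = 23.49 mm².

23.49 mm²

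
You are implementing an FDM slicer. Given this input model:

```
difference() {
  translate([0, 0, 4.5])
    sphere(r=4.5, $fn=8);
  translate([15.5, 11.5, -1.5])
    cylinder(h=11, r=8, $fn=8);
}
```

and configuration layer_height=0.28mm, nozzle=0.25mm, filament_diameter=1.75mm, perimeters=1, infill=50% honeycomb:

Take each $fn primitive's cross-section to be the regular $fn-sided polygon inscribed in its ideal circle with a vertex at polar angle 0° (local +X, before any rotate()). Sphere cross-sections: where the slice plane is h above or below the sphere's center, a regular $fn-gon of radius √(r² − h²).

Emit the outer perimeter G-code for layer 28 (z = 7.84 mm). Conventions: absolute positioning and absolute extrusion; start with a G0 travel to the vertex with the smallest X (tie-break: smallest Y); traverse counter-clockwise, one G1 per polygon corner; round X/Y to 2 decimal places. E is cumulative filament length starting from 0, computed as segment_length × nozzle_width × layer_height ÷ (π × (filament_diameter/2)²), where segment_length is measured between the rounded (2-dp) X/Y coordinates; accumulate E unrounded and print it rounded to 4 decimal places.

G0 X-3.02 Y0.00 Z7.84
G1 X-2.13 Y-2.13 E0.0672
G1 X0.00 Y-3.02 E0.1344
G1 X2.13 Y-2.13 E0.2015
G1 X3.02 Y0.00 E0.2687
G1 X2.13 Y2.13 E0.3359
G1 X0.00 Y3.02 E0.4031
G1 X-2.13 Y2.13 E0.4703
G1 X-3.02 Y0.00 E0.5375

At z = 7.84 mm: the r=4.5 sphere slices to a regular 8-gon of circumradius 3.016 (√(r²−h²) with h=3.34 from center); the r=8 cylinder at (15.5, 11.5) gives a regular 8-gon of circumradius 8 (constant along its height); Subtracting the remaining from the first: starting from the r=4.5 sphere, the r=8 cylinder at (15.5, 11.5) misses the remaining region (no effect) — 1 connected region. The outline is a single polygon with 8 vertices. Extrusion per mm of travel: 0.25 × 0.28 / (π × 0.875²) = 0.029103. Accumulating E over each segment gives final E = 0.5375.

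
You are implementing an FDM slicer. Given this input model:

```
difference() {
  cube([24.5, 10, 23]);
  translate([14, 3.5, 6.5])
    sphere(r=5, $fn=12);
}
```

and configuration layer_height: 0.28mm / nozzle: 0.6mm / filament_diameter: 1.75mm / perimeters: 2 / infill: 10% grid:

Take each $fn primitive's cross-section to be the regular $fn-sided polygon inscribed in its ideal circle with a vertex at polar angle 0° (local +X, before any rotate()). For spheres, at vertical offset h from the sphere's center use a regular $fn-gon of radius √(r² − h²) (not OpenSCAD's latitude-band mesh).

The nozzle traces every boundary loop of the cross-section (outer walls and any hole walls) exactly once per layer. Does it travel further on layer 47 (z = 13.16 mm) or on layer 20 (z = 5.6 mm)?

layer 20 (z = 5.6 mm)

Layer 47 (z = 13.16): the 24.5×10 cube contributes its full rectangle (perimeter 69.00 mm); the sphere at (14, 3.5) is not intersected at this z (|z−center|=6.660 > r=5); Taking the first minus the rest: none of the subtracted shapes is present at this height, so the 24.5×10 cube is unchanged — boundary = 69.00 mm. So its perimeter = 69.00 mm. Layer 20 (z = 5.6): the cube is present — its section is the full 24.5×10 rectangle (perimeter 69.00 mm); the r=5 sphere at (14, 3.5) contributes a regular 12-gon of circumradius √(5²−0.9²) = 4.918 (perimeter = 2·12·4.918·sin(180°/12) = 30.55 mm); After the difference (first − rest): starting from the 24.5×10 cube, the r=5 sphere at (14, 3.5) partially overlaps it — only the 66.64 mm² overlap (of its 72.57 mm²) is removed, clipping the outline — boundary = 85.87 mm. So its perimeter = 85.87 mm. Layer 20 is larger (85.87 vs 69.00 mm).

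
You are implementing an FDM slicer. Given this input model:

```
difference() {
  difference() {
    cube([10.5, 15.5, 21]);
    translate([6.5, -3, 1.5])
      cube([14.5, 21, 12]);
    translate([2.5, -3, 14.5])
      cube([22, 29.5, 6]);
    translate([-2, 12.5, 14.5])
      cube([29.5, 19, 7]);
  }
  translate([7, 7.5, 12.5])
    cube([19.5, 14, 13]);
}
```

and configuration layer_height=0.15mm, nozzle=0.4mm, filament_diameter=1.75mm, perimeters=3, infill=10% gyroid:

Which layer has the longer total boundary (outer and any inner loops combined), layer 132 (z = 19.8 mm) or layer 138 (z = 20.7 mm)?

Layer 132 (z = 19.8): the cube (footprint 10.5×15.5) is included at this height (perimeter 52.00 mm); the cube at (6.5, -3) is absent (z outside [1.5, 13.5]); the cube at (2.5, -3) is present — its section is the full 22×29.5 rectangle (perimeter 103.00 mm); the cube at (-2, 12.5) is present — its section is the full 29.5×19 rectangle (perimeter 97.00 mm); After the difference (first − rest): starting from the 10.5×15.5 cube, the 22×29.5 cube at (2.5, -3) partially overlaps it — only the 124.00 mm² overlap (of its 649.00 mm²) is removed, clipping the outline; the 29.5×19 cube at (-2, 12.5) partially overlaps it — only the 7.50 mm² overlap (of its 560.50 mm²) is removed, clipping the outline — boundary = 30.00 mm; the cube at (7, 7.5) is present — its section is the full 19.5×14 rectangle (perimeter 67.00 mm); Taking the first minus the rest: starting from the result so far, the 19.5×14 cube at (7, 7.5) misses the remaining region (no effect) — boundary = 30.00 mm. So its perimeter = 30.00 mm. Layer 138 (z = 20.7): the cube is present — its section is the full 10.5×15.5 rectangle (perimeter 52.00 mm); the cube at (6.5, -3) is absent (z outside [1.5, 13.5]); the cube at (2.5, -3) does not reach this height (z outside [14.5, 20.5]); the 29.5×19 cube at (-2, 12.5) contributes its full rectangle (perimeter 97.00 mm); Subtracting the remaining from the first: starting from the 10.5×15.5 cube, the 29.5×19 cube at (-2, 12.5) partially overlaps it — only the 31.50 mm² overlap (of its 560.50 mm²) is removed, clipping the outline — boundary = 46.00 mm; the cube at (7, 7.5) is present — its section is the full 19.5×14 rectangle (perimeter 67.00 mm); After the difference (first − rest): starting from the result so far, the 19.5×14 cube at (7, 7.5) partially overlaps it — only the 17.50 mm² overlap (of its 273.00 mm²) is removed, clipping the outline — boundary = 46.00 mm. So its perimeter = 46.00 mm. Layer 138 is larger (46.00 vs 30.00 mm).

layer 138 (z = 20.7 mm)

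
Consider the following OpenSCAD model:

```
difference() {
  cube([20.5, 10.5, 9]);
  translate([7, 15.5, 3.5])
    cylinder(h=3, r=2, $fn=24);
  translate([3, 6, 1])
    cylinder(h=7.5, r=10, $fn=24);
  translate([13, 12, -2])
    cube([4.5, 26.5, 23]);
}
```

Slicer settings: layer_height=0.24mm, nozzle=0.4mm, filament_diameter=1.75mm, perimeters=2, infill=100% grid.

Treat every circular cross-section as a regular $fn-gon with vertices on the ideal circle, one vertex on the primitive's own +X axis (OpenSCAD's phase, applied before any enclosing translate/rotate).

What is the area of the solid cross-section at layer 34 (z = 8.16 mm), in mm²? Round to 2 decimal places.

At z = 8.16 mm: the 20.5×10.5 cube contributes its full rectangle (area 215.25 mm²); the cylinder at (7, 15.5) does not reach this height (z outside [3.5, 6.5]); the r=10 cylinder at (3, 6) contributes a regular 24-gon of circumradius 10 (area = (24/2)·10.000²·sin(360°/24) = 310.58 mm²); the 4.5×26.5 cube at (13, 12) contributes its full rectangle (area 119.25 mm²); Taking the first minus the rest: starting from the 20.5×10.5 cube (215.25 mm²), the r=10 cylinder at (3, 6) partially overlaps it — only the 130.46 mm² overlap (of its 310.58 mm²) is removed, clipping the outline; the 4.5×26.5 cube at (13, 12) misses the remaining region (no effect) — area = 84.79 mm². Overall, the cross-section is a single solid region. Net area = 84.79 mm².

84.79 mm²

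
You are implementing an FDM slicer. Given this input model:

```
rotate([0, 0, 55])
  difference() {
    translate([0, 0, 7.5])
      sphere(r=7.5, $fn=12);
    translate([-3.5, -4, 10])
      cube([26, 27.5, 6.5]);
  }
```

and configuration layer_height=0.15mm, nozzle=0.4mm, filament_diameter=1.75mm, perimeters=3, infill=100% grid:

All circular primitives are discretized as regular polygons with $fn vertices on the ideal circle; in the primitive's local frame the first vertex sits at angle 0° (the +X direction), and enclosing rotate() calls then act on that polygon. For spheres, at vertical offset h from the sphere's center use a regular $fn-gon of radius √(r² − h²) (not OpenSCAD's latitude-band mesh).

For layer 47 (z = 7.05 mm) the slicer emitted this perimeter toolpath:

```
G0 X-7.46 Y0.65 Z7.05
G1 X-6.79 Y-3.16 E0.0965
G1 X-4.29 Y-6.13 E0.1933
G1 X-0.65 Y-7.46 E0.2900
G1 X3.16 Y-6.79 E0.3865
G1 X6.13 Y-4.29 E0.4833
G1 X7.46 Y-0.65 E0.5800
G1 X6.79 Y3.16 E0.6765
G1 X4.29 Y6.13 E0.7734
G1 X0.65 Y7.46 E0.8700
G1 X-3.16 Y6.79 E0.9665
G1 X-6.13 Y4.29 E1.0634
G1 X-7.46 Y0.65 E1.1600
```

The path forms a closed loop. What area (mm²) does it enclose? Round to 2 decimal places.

168.14 mm²

Apply the shoelace formula to the sequence of (X, Y) vertices; enclosed area = 168.14 mm².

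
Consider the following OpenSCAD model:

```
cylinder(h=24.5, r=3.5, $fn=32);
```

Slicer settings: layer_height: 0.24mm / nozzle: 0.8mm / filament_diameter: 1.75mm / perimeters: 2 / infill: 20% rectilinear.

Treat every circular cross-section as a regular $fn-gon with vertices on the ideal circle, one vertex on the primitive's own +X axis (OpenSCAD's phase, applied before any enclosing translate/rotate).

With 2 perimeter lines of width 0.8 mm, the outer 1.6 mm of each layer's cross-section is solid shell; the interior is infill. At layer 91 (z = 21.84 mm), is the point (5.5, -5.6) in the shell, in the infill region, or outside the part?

At z = 21.84 mm: the r=3.5 cylinder gives a regular 32-gon of circumradius 3.5 (constant along its height). Overall, the cross-section is a single solid region. The nearest boundary edge runs (1.94, -2.91)→(2.47, -2.47); distance from the point to it = 4.35 mm. The point is not inside any of the regions above, so it lies outside the cross-section (4.35 mm from the nearest boundary).

outside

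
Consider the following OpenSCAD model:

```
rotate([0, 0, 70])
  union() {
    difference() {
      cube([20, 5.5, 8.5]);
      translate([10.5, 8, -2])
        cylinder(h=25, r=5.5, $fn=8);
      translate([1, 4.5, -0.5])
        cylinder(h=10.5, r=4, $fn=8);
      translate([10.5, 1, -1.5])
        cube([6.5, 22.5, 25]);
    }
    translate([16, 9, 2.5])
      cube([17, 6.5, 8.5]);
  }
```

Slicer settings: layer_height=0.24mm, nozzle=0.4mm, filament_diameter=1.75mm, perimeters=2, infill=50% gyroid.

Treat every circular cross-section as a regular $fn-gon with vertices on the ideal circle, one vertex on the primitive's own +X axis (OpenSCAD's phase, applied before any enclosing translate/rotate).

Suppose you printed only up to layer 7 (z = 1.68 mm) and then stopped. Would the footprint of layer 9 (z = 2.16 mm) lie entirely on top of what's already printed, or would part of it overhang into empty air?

Compare the two slices. At z = 1.68: the cube is present — its section is the full 20×5.5 rectangle (area 110.00 mm²); the r=5.5 cylinder at (10.5, 8) gives a regular 8-gon of circumradius 5.5 (constant along its height) (area = (8/2)·5.500²·sin(360°/8) = 85.56 mm²); the r=4 cylinder at (1, 4.5) contributes a regular 8-gon of circumradius 4 (area = (8/2)·4.000²·sin(360°/8) = 45.25 mm²); the cube at (10.5, 1) (footprint 6.5×22.5) is included at this height (area 146.25 mm²); Subtracting the remaining from the first: starting from the 20×5.5 cube (110.00 mm²), the r=5.5 cylinder at (10.5, 8) partially overlaps it — only the 17.87 mm² overlap (of its 85.56 mm²) is removed, clipping the outline; the r=4 cylinder at (1, 4.5) partially overlaps it — only the 19.90 mm² overlap (of its 45.25 mm²) is removed, clipping the outline; the 6.5×22.5 cube at (10.5, 1) partially overlaps it — only the 20.32 mm² overlap (of its 146.25 mm²) is removed, clipping the outline — area = 51.92 mm²; the cube at (16, 9) is not intersected at this z (z outside [2.5, 11]); Merging all regions: only the result so far is present, so the union is just that shape — area = 51.92 mm²; (rotated 70° about Z; rotation is an isometry so areas/perimeters/island counts are preserved). At z = 2.16: the cube (footprint 20×5.5) is included at this height (area 110.00 mm²); the r=5.5 cylinder at (10.5, 8) gives a regular 8-gon of circumradius 5.5 (constant along its height) (area = (8/2)·5.500²·sin(360°/8) = 85.56 mm²); the cylinder at (1, 4.5): section is a regular 8-gon, circumradius r=4 (area = (8/2)·4.000²·sin(360°/8) = 45.25 mm²); the cube at (10.5, 1) (footprint 6.5×22.5) is included at this height (area 146.25 mm²); After the difference (first − rest): starting from the 20×5.5 cube (110.00 mm²), the r=5.5 cylinder at (10.5, 8) partially overlaps it — only the 17.87 mm² overlap (of its 85.56 mm²) is removed, clipping the outline; the r=4 cylinder at (1, 4.5) partially overlaps it — only the 19.90 mm² overlap (of its 45.25 mm²) is removed, clipping the outline; the 6.5×22.5 cube at (10.5, 1) partially overlaps it — only the 20.32 mm² overlap (of its 146.25 mm²) is removed, clipping the outline — area = 51.92 mm²; the cube at (16, 9) is absent (z outside [2.5, 11]); Taking the union: only that combined region is present, so the union is just that shape — area = 51.92 mm²; (rotated 70° about Z; rotation is an isometry so areas/perimeters/island counts are preserved). Checking containment: the cross-section at z = 2.16 is a subset of the cross-section at z = 1.68.

entirely on top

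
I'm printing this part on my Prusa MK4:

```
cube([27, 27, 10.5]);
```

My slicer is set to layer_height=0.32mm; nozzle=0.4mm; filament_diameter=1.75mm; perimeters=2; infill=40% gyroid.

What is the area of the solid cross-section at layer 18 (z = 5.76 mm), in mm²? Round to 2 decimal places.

729.00 mm²

At z = 5.76 mm: the cube is present — its section is the full 27×27 rectangle (area 729.00 mm²). Overall, the cross-section is a single solid region. Net area = 729.00 mm².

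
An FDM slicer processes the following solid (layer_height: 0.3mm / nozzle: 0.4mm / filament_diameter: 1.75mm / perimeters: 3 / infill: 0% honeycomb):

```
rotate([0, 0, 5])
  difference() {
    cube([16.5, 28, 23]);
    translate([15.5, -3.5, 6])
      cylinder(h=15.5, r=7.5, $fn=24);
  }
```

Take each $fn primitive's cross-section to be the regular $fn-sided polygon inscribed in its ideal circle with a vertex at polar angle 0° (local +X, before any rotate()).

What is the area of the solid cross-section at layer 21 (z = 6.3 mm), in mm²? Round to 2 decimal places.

439.49 mm²

At z = 6.3 mm: the cube is present — its section is the full 16.5×28 rectangle (area 462.00 mm²); the r=7.5 cylinder at (15.5, -3.5) gives a regular 24-gon of circumradius 7.5 (constant along its height) (area = (24/2)·7.500²·sin(360°/24) = 174.70 mm²); Subtracting the remaining from the first: starting from the 16.5×28 cube (462.00 mm²), the r=7.5 cylinder at (15.5, -3.5) partially overlaps it — only the 22.51 mm² overlap (of its 174.70 mm²) is removed, clipping the outline — area = 439.49 mm²; (whole slice rotated 5° about Z — lengths, areas and connectivity unchanged). Overall, the cross-section is a single solid region. Net area = 439.49 mm².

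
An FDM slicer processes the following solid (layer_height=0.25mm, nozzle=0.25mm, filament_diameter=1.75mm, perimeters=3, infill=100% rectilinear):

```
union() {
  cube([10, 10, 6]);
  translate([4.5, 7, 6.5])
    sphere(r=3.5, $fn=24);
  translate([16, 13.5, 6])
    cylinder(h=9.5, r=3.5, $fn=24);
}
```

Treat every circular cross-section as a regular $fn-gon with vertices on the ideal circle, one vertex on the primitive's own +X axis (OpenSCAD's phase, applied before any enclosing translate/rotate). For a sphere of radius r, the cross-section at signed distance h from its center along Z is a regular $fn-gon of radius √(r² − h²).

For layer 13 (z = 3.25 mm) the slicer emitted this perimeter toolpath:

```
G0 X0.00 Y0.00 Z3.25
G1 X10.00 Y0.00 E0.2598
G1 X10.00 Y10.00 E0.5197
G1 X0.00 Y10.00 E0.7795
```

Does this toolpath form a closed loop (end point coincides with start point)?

Start point (G0): (0.00, 0.00). End point (last G1): the path does not return to the start — open.

no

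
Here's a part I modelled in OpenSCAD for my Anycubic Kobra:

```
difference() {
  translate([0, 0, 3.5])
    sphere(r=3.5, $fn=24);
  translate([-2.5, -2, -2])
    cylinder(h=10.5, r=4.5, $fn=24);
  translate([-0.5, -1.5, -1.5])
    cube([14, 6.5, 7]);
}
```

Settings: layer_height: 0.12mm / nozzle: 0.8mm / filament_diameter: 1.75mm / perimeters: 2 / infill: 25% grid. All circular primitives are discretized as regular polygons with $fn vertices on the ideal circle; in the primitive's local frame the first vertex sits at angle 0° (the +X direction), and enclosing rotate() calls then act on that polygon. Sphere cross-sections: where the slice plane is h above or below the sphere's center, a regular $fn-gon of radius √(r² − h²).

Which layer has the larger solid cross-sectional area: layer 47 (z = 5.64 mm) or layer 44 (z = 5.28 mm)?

layer 47 (z = 5.64 mm)

Layer 47 (z = 5.64): the r=3.5 sphere contributes a regular 24-gon of circumradius √(3.5²−2.14²) = 2.770 (area = (24/2)·2.770²·sin(360°/24) = 23.82 mm²); the cylinder at (-2.5, -2): section is a regular 24-gon, circumradius r=4.5 (area = (24/2)·4.500²·sin(360°/24) = 62.89 mm²); the cube at (-0.5, -1.5) is not intersected at this z (z outside [-1.5, 5.5]); Taking the first minus the rest: starting from the r=3.5 sphere (23.82 mm²), the r=4.5 cylinder at (-2.5, -2) partially overlaps it — only the 17.26 mm² overlap (of its 62.89 mm²) is removed, clipping the outline — area = 6.57 mm². So its area = 6.57 mm². Layer 44 (z = 5.28): the r=3.5 sphere slices to a regular 24-gon of circumradius 3.014 (√(r²−h²) with h=1.78 from center) (area = (24/2)·3.014²·sin(360°/24) = 28.21 mm²); the r=4.5 cylinder at (-2.5, -2) contributes a regular 24-gon of circumradius 4.5 (area = (24/2)·4.500²·sin(360°/24) = 62.89 mm²); the cube at (-0.5, -1.5) (footprint 14×6.5) is included at this height (area 91.00 mm²); After the difference (first − rest): starting from the r=3.5 sphere (28.21 mm²), the r=4.5 cylinder at (-2.5, -2) partially overlaps it — only the 19.57 mm² overlap (of its 62.89 mm²) is removed, clipping the outline; the 14×6.5 cube at (-0.5, -1.5) partially overlaps it — only the 7.74 mm² overlap (of its 91.00 mm²) is removed, clipping the outline — area = 0.90 mm². So its area = 0.90 mm². Layer 47 is larger (6.57 vs 0.90 mm²).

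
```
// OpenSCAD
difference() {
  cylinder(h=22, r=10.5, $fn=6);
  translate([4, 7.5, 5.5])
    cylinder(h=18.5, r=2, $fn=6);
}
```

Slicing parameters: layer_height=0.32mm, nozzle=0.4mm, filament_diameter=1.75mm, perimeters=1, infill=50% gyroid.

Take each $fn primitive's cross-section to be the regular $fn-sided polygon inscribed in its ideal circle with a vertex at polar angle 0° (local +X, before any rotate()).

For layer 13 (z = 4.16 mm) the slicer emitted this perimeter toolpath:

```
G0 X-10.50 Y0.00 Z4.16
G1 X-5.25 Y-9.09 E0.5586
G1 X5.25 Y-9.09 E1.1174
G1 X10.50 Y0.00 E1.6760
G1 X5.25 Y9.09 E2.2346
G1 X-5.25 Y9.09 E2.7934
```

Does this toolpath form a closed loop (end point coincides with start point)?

no

Start point (G0): (-10.50, 0.00). End point (last G1): the path does not return to the start — open.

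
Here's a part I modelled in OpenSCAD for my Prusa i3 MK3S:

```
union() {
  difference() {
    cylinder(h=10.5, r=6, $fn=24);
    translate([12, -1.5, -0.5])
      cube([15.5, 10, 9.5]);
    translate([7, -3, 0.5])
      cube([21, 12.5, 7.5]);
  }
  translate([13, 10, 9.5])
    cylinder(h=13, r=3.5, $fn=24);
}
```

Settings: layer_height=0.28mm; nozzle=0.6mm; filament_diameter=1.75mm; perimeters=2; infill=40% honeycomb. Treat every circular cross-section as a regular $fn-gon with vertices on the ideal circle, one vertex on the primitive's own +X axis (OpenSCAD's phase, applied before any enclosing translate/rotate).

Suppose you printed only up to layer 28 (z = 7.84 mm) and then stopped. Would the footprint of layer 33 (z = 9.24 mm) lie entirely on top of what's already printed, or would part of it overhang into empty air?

entirely on top

Compare the two slices. At z = 7.84: the r=6 cylinder gives a regular 24-gon of circumradius 6 (constant along its height) (area = (24/2)·6.000²·sin(360°/24) = 111.81 mm²); the cube at (12, -1.5) is present — its section is the full 15.5×10 rectangle (area 155.00 mm²); the cube at (7, -3) (footprint 21×12.5) is included at this height (area 262.50 mm²); Taking the first minus the rest: starting from the r=6 cylinder (111.81 mm²), the 15.5×10 cube at (12, -1.5) misses the remaining region (no effect); the 21×12.5 cube at (7, -3) misses the remaining region (no effect) — area = 111.81 mm²; the cylinder at (13, 10) does not reach this height (z outside [9.5, 22.5]); Combining (union): only that combined region is present, so the union is just that shape — area = 111.81 mm². At z = 9.24: the r=6 cylinder gives a regular 24-gon of circumradius 6 (constant along its height) (area = (24/2)·6.000²·sin(360°/24) = 111.81 mm²); the cube at (12, -1.5) does not reach this height (z outside [-0.5, 9]); the cube at (7, -3) is not intersected at this z (z outside [0.5, 8]); After the difference (first − rest): none of the subtracted shapes is present at this height, so the r=6 cylinder is unchanged — area = 111.81 mm²; the cylinder at (13, 10) is absent (z outside [9.5, 22.5]); Combining (union): only the result so far is present, so the union is just that shape — area = 111.81 mm². Checking containment: the cross-section at z = 9.24 is a subset of the cross-section at z = 7.84.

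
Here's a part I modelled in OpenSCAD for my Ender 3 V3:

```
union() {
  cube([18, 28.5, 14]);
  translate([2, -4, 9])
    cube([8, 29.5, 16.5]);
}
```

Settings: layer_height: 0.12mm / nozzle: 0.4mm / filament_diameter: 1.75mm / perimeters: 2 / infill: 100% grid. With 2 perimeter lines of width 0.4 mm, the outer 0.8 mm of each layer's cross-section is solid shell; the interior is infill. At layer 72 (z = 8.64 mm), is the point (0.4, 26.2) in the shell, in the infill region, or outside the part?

shell

At z = 8.64 mm: the 18×28.5 cube contributes its full rectangle; the cube at (2, -4) is not intersected at this z (z outside [9, 25.5]); Combining (union): only the 18×28.5 cube is present, so the union is just that shape — 1 connected region. Overall, the cross-section is a single solid region. The nearest boundary edge runs (0.00, 28.50)→(0.00, 0.00); distance from the point to it = 0.40 mm. The point is inside the cross-section, 0.40 mm from the nearest boundary — within the 0.8 mm shell band (2 × 0.4).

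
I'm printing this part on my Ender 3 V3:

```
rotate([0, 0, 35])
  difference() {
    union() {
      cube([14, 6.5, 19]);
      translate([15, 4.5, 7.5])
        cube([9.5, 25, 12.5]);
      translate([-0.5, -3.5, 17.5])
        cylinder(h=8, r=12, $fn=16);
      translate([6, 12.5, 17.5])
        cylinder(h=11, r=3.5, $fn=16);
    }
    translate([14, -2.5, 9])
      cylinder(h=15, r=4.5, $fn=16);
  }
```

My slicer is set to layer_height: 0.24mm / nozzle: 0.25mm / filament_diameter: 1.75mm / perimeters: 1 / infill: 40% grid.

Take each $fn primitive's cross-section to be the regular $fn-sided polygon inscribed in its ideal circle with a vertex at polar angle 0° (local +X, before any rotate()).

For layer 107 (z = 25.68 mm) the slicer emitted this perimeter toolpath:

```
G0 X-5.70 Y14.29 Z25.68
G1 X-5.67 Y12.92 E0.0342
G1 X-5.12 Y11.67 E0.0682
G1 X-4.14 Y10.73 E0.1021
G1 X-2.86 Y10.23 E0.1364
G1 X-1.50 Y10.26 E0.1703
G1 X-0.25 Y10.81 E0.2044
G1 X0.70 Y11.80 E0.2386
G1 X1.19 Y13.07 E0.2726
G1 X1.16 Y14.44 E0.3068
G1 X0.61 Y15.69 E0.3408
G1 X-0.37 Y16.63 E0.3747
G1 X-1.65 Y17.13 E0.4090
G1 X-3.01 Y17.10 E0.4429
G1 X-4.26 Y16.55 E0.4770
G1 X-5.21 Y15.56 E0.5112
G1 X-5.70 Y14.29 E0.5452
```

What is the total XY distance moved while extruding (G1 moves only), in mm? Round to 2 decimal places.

Sum the Euclidean lengths of each G1 segment: total = 21.85 mm.

21.85 mm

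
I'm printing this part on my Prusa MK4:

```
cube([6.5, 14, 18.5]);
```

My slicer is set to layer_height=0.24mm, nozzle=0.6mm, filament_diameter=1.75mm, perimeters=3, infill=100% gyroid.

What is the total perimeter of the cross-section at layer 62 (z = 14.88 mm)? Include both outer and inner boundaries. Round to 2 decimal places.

41.00 mm

At z = 14.88 mm: the cube is present — its section is the full 6.5×14 rectangle (perimeter 41.00 mm). Overall, the cross-section is a single solid region. Total boundary length (outer) = 41.00 mm.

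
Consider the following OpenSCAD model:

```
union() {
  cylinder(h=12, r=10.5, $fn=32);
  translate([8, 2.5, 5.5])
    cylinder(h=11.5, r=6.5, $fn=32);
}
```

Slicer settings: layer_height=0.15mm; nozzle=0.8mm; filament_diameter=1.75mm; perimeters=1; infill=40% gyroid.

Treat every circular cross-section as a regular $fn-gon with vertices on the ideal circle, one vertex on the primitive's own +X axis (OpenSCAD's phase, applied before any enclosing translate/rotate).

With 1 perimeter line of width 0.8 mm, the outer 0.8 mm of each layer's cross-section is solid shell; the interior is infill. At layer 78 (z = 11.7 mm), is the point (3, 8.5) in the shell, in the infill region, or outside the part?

infill

At z = 11.7 mm: the r=10.5 cylinder contributes a regular 32-gon of circumradius 10.5; the r=6.5 cylinder at (8, 2.5) contributes a regular 32-gon of circumradius 6.5; Combining (union): the regions partially overlap (shared area 83.70 mm²), so overlapping operands fuse into one piece — 1 connected region. Overall, the cross-section is a single solid region. The nearest boundary edge runs (2.05, 10.30)→(4.02, 9.70); distance from the point to it = 1.44 mm. The point is inside the cross-section and 1.44 mm from the nearest boundary — more than the 0.8 mm shell width (1 × 0.8), so it's in the infill interior.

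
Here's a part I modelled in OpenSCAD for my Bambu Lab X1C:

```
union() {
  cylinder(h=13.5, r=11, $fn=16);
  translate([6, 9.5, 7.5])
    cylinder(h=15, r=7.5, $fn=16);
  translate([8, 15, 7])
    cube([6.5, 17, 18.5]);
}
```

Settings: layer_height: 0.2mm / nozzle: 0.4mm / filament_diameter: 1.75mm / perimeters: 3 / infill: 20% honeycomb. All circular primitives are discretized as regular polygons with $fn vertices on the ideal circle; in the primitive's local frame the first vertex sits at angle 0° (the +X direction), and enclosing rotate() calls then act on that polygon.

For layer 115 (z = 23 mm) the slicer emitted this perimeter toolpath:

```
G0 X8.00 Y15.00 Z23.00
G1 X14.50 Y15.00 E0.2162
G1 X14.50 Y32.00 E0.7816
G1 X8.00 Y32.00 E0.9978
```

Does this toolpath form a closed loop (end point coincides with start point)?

Start point (G0): (8.00, 15.00). End point (last G1): the path does not return to the start — open.

no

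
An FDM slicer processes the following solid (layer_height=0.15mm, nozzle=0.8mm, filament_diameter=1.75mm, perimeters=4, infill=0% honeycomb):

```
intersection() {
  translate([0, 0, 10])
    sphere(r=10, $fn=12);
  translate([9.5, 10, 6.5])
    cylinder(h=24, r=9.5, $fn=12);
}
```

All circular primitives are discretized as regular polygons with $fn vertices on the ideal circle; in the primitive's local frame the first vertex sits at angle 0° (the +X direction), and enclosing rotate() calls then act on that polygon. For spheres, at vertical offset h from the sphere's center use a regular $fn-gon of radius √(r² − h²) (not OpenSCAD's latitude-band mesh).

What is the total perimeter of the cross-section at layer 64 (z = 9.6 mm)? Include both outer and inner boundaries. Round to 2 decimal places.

29.99 mm

At z = 9.6 mm: the sphere: section is a regular 12-gon, circumradius = √(r²−h²) = √(10²−0.4²) = 9.992 (perimeter = 2·12·9.992·sin(180°/12) = 62.07 mm); the r=9.5 cylinder at (9.5, 10) contributes a regular 12-gon of circumradius 9.5 (perimeter = 2·12·9.500·sin(180°/12) = 59.01 mm); Keeping only the common overlap: the r=9.5 cylinder at (9.5, 10) partially overlaps the r=10 sphere; clipping to the common part keeps 47.34 mm² — boundary = 29.99 mm. Overall, the cross-section is a single solid region. Total boundary length (outer) = 29.99 mm.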